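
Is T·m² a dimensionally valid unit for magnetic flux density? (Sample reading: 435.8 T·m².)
No

magnetic flux density has SI base units: kg / (A * s^2)
T·m² does NOT reduce to kg / (A * s^2); a valid unit for magnetic flux density would be e.g. T.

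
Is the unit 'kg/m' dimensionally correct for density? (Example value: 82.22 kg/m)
No

density has SI base units: kg / m^3
kg/m does NOT reduce to kg / m^3; a valid unit for density would be e.g. kg/m³.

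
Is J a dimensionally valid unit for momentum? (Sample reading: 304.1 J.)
No

momentum has SI base units: kg * m / s
J does NOT reduce to kg * m / s; a valid unit for momentum would be e.g. kg·m/s.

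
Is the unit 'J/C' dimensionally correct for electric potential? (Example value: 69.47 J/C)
Yes

electric potential has SI base units: kg * m^2 / (A * s^3)
J/C reduces to the same SI base units, so it is a valid unit for electric potential.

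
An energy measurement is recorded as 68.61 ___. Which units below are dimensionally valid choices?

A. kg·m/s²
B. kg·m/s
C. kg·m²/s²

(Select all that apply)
C

energy has SI base units: kg * m^2 / s^2

Checking each option against kg * m^2 / s^2:
  A. kg·m/s²: ✗ does not match
  B. kg·m/s: ✗ does not match
  C. kg·m²/s²: ✓ matches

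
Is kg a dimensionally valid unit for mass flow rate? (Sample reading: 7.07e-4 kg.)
No

mass flow rate has SI base units: kg / s
kg does NOT reduce to kg / s; a valid unit for mass flow rate would be e.g. kg/s.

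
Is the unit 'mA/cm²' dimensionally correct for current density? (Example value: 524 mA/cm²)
Yes

current density has SI base units: A / m^2
mA/cm² reduces to the same SI base units, so it is a valid unit for current density.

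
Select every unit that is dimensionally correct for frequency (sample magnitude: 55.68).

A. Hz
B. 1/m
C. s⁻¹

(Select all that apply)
A, C

frequency has SI base units: 1 / s

Checking each option against 1 / s:
  A. Hz: ✓ matches
  B. 1/m: ✗ does not match
  C. s⁻¹: ✓ matches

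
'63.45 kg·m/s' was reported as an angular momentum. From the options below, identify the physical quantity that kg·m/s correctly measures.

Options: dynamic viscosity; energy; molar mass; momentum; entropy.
momentum

angular momentum should have units dimensionally equivalent to kg * m^2 / s (e.g. kg·m²/s).
The given unit 'kg·m/s' reduces to kg * m / s. Of the listed options, that is the dimensionality of momentum.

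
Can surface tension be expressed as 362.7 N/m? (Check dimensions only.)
Yes

surface tension has SI base units: kg / s^2
N/m reduces to the same SI base units, so it is a valid unit for surface tension.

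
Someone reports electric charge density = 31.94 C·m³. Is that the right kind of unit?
No

electric charge density has SI base units: A * s / m^3
C·m³ does NOT reduce to A * s / m^3; a valid unit for electric charge density would be e.g. C/m³.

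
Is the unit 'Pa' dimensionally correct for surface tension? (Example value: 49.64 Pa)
No

surface tension has SI base units: kg / s^2
Pa does NOT reduce to kg / s^2; a valid unit for surface tension would be e.g. N/m.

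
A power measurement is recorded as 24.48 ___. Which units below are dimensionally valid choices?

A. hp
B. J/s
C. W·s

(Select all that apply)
A, B

power has SI base units: kg * m^2 / s^3

Checking each option against kg * m^2 / s^3:
  A. hp: ✓ matches
  B. J/s: ✓ matches
  C. W·s: ✗ does not match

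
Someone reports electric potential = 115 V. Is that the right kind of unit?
Yes

electric potential has SI base units: kg * m^2 / (A * s^3)
V reduces to the same SI base units, so it is a valid unit for electric potential.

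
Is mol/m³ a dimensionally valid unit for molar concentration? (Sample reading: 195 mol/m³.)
Yes

molar concentration has SI base units: mol / m^3
mol/m³ reduces to the same SI base units, so it is a valid unit for molar concentration.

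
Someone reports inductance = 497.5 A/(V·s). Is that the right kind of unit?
No

inductance has SI base units: kg * m^2 / (A^2 * s^2)
A/(V·s) does NOT reduce to kg * m^2 / (A^2 * s^2); a valid unit for inductance would be e.g. H.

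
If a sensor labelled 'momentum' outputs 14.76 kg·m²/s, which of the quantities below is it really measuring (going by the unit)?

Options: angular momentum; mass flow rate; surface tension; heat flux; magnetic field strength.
angular momentum

momentum should have units dimensionally equivalent to kg * m / s (e.g. kg·m/s).
The given unit 'kg·m²/s' reduces to kg * m^2 / s. Of the listed options, that is the dimensionality of angular momentum.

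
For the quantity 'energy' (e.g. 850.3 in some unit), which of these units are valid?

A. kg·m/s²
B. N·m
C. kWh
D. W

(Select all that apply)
B, C

energy has SI base units: kg * m^2 / s^2

Checking each option against kg * m^2 / s^2:
  A. kg·m/s²: ✗ does not match
  B. N·m: ✓ matches
  C. kWh: ✓ matches
  D. W: ✗ does not match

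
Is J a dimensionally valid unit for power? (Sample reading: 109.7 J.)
No

power has SI base units: kg * m^2 / s^3
J does NOT reduce to kg * m^2 / s^3; a valid unit for power would be e.g. W.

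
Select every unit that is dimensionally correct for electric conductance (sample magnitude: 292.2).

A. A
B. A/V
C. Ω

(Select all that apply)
B

electric conductance has SI base units: A^2 * s^3 / (kg * m^2)

Checking each option against A^2 * s^3 / (kg * m^2):
  A. A: ✗ does not match
  B. A/V: ✓ matches
  C. Ω: ✗ does not match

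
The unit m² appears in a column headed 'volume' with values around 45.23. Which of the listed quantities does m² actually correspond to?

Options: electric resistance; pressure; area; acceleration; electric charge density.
area

volume should have units dimensionally equivalent to m^3 (e.g. m³).
The given unit 'm²' reduces to m^2. Of the listed options, that is the dimensionality of area.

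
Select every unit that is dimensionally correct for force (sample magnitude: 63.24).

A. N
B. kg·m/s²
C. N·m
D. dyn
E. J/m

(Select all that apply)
A, B, D, E

force has SI base units: kg * m / s^2

Checking each option against kg * m / s^2:
  A. N: ✓ matches
  B. kg·m/s²: ✓ matches
  C. N·m: ✗ does not match
  D. dyn: ✓ matches
  E. J/m: ✓ matches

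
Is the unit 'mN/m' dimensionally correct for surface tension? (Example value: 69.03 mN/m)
Yes

surface tension has SI base units: kg / s^2
mN/m reduces to the same SI base units, so it is a valid unit for surface tension.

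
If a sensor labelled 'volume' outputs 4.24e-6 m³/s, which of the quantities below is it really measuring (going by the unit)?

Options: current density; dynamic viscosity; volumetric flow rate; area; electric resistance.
volumetric flow rate

volume should have units dimensionally equivalent to m^3 (e.g. m³).
The given unit 'm³/s' reduces to m^3 / s. Of the listed options, that is the dimensionality of volumetric flow rate.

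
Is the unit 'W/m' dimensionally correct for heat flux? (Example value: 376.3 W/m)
No

heat flux has SI base units: kg / s^3
W/m does NOT reduce to kg / s^3; a valid unit for heat flux would be e.g. W/m².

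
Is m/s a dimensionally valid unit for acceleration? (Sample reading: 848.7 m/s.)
No

acceleration has SI base units: m / s^2
m/s does NOT reduce to m / s^2; a valid unit for acceleration would be e.g. m/s².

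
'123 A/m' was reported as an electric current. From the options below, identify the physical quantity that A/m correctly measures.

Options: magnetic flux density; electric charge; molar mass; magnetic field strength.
magnetic field strength

electric current should have units dimensionally equivalent to A (e.g. A).
The given unit 'A/m' reduces to A / m. Of the listed options, that is the dimensionality of magnetic field strength.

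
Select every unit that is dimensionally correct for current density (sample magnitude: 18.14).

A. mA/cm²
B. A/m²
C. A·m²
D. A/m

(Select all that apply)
A, B

current density has SI base units: A / m^2

Checking each option against A / m^2:
  A. mA/cm²: ✓ matches
  B. A/m²: ✓ matches
  C. A·m²: ✗ does not match
  D. A/m: ✗ does not match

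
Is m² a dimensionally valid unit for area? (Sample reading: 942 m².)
Yes

area has SI base units: m^2
m² reduces to the same SI base units, so it is a valid unit for area.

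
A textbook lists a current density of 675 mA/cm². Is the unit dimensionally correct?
Yes

current density has SI base units: A / m^2
mA/cm² reduces to the same SI base units, so it is a valid unit for current density.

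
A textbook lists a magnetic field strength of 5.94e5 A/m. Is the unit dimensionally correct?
Yes

magnetic field strength has SI base units: A / m
A/m reduces to the same SI base units, so it is a valid unit for magnetic field strength.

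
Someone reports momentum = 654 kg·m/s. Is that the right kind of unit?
Yes

momentum has SI base units: kg * m / s
kg·m/s reduces to the same SI base units, so it is a valid unit for momentum.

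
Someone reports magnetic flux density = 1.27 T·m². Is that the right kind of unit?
No

magnetic flux density has SI base units: kg / (A * s^2)
T·m² does NOT reduce to kg / (A * s^2); a valid unit for magnetic flux density would be e.g. T.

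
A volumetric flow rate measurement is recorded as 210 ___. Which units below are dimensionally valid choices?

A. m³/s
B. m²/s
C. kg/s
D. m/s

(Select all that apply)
A

volumetric flow rate has SI base units: m^3 / s

Checking each option against m^3 / s:
  A. m³/s: ✓ matches
  B. m²/s: ✗ does not match
  C. kg/s: ✗ does not match
  D. m/s: ✗ does not match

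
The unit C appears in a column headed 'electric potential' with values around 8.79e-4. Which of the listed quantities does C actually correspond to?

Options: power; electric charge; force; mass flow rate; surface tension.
electric charge

electric potential should have units dimensionally equivalent to kg * m^2 / (A * s^3) (e.g. V).
The given unit 'C' reduces to A * s. Of the listed options, that is the dimensionality of electric charge.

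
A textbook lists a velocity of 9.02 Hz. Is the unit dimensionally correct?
No

velocity has SI base units: m / s
Hz does NOT reduce to m / s; a valid unit for velocity would be e.g. m/s.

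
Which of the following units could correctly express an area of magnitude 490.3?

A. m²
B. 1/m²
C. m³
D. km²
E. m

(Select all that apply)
A, D

area has SI base units: m^2

Checking each option against m^2:
  A. m²: ✓ matches
  B. 1/m²: ✗ does not match
  C. m³: ✗ does not match
  D. km²: ✓ matches
  E. m: ✗ does not match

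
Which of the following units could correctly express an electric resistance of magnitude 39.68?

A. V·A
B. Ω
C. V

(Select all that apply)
B

electric resistance has SI base units: kg * m^2 / (A^2 * s^3)

Checking each option against kg * m^2 / (A^2 * s^3):
  A. V·A: ✗ does not match
  B. Ω: ✓ matches
  C. V: ✗ does not match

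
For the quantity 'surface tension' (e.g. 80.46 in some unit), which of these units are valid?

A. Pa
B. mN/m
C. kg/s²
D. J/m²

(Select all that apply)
B, C, D

surface tension has SI base units: kg / s^2

Checking each option against kg / s^2:
  A. Pa: ✗ does not match
  B. mN/m: ✓ matches
  C. kg/s²: ✓ matches
  D. J/m²: ✓ matches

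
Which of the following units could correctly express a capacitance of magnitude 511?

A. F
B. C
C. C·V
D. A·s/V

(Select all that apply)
A, D

capacitance has SI base units: A^2 * s^4 / (kg * m^2)

Checking each option against A^2 * s^4 / (kg * m^2):
  A. F: ✓ matches
  B. C: ✗ does not match
  C. C·V: ✗ does not match
  D. A·s/V: ✓ matches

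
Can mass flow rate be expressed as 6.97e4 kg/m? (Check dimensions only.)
No

mass flow rate has SI base units: kg / s
kg/m does NOT reduce to kg / s; a valid unit for mass flow rate would be e.g. kg/s.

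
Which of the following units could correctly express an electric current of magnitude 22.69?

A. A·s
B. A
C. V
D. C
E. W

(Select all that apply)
B

electric current has SI base units: A

Checking each option against A:
  A. A·s: ✗ does not match
  B. A: ✓ matches
  C. V: ✗ does not match
  D. C: ✗ does not match
  E. W: ✗ does not match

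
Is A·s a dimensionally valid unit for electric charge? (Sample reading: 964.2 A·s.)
Yes

electric charge has SI base units: A * s
A·s reduces to the same SI base units, so it is a valid unit for electric charge.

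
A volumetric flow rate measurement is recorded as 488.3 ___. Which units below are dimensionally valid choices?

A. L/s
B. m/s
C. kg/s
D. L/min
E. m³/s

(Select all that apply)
A, D, E

volumetric flow rate has SI base units: m^3 / s

Checking each option against m^3 / s:
  A. L/s: ✓ matches
  B. m/s: ✗ does not match
  C. kg/s: ✗ does not match
  D. L/min: ✓ matches
  E. m³/s: ✓ matches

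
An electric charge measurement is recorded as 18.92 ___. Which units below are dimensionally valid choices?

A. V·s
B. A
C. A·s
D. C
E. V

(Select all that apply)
C, D

electric charge has SI base units: A * s

Checking each option against A * s:
  A. V·s: ✗ does not match
  B. A: ✗ does not match
  C. A·s: ✓ matches
  D. C: ✓ matches
  E. V: ✗ does not match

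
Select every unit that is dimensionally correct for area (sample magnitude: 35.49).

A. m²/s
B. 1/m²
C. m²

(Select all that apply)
C

area has SI base units: m^2

Checking each option against m^2:
  A. m²/s: ✗ does not match
  B. 1/m²: ✗ does not match
  C. m²: ✓ matches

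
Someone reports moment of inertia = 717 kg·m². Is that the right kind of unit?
Yes

moment of inertia has SI base units: kg * m^2
kg·m² reduces to the same SI base units, so it is a valid unit for moment of inertia.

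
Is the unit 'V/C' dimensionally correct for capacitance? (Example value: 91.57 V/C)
No

capacitance has SI base units: A^2 * s^4 / (kg * m^2)
V/C does NOT reduce to A^2 * s^4 / (kg * m^2); a valid unit for capacitance would be e.g. F.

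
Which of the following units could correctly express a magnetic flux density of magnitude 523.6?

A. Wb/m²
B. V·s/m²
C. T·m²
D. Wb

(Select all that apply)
A, B

magnetic flux density has SI base units: kg / (A * s^2)

Checking each option against kg / (A * s^2):
  A. Wb/m²: ✓ matches
  B. V·s/m²: ✓ matches
  C. T·m²: ✗ does not match
  D. Wb: ✗ does not match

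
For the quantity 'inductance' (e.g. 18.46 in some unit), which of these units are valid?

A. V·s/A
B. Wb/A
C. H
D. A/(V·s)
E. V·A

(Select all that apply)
A, B, C

inductance has SI base units: kg * m^2 / (A^2 * s^2)

Checking each option against kg * m^2 / (A^2 * s^2):
  A. V·s/A: ✓ matches
  B. Wb/A: ✓ matches
  C. H: ✓ matches
  D. A/(V·s): ✗ does not match
  E. V·A: ✗ does not match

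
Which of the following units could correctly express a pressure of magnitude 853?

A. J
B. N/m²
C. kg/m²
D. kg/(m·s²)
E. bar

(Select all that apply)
B, D, E

pressure has SI base units: kg / (m * s^2)

Checking each option against kg / (m * s^2):
  A. J: ✗ does not match
  B. N/m²: ✓ matches
  C. kg/m²: ✗ does not match
  D. kg/(m·s²): ✓ matches
  E. bar: ✓ matches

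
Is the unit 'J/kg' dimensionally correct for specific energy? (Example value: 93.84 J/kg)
Yes

specific energy has SI base units: m^2 / s^2
J/kg reduces to the same SI base units, so it is a valid unit for specific energy.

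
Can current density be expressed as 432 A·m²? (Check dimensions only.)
No

current density has SI base units: A / m^2
A·m² does NOT reduce to A / m^2; a valid unit for current density would be e.g. A/m².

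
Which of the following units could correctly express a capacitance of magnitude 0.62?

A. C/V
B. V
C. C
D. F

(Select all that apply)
A, D

capacitance has SI base units: A^2 * s^4 / (kg * m^2)

Checking each option against A^2 * s^4 / (kg * m^2):
  A. C/V: ✓ matches
  B. V: ✗ does not match
  C. C: ✗ does not match
  D. F: ✓ matches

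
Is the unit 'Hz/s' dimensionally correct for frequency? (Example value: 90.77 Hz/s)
No

frequency has SI base units: 1 / s
Hz/s does NOT reduce to 1 / s; a valid unit for frequency would be e.g. Hz.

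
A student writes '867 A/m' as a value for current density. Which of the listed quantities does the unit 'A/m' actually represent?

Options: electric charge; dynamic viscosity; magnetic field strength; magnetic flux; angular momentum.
magnetic field strength

current density should have units dimensionally equivalent to A / m^2 (e.g. A/m²).
The given unit 'A/m' reduces to A / m. Of the listed options, that is the dimensionality of magnetic field strength.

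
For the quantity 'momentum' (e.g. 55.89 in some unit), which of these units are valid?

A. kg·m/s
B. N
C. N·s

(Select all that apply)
A, C

momentum has SI base units: kg * m / s

Checking each option against kg * m / s:
  A. kg·m/s: ✓ matches
  B. N: ✗ does not match
  C. N·s: ✓ matches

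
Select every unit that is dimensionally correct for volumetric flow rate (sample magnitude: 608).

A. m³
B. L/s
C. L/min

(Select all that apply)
B, C

volumetric flow rate has SI base units: m^3 / s

Checking each option against m^3 / s:
  A. m³: ✗ does not match
  B. L/s: ✓ matches
  C. L/min: ✓ matches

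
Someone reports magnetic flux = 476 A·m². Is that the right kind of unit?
No

magnetic flux has SI base units: kg * m^2 / (A * s^2)
A·m² does NOT reduce to kg * m^2 / (A * s^2); a valid unit for magnetic flux would be e.g. Wb.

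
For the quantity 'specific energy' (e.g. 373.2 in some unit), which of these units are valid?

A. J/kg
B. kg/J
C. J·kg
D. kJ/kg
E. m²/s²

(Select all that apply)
A, D, E

specific energy has SI base units: m^2 / s^2

Checking each option against m^2 / s^2:
  A. J/kg: ✓ matches
  B. kg/J: ✗ does not match
  C. J·kg: ✗ does not match
  D. kJ/kg: ✓ matches
  E. m²/s²: ✓ matches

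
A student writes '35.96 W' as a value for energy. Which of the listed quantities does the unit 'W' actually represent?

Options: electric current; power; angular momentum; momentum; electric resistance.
power

energy should have units dimensionally equivalent to kg * m^2 / s^2 (e.g. J).
The given unit 'W' reduces to kg * m^2 / s^3. Of the listed options, that is the dimensionality of power.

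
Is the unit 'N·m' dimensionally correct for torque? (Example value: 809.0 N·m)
Yes

torque has SI base units: kg * m^2 / s^2
N·m reduces to the same SI base units, so it is a valid unit for torque.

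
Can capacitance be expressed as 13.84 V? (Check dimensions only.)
No

capacitance has SI base units: A^2 * s^4 / (kg * m^2)
V does NOT reduce to A^2 * s^4 / (kg * m^2); a valid unit for capacitance would be e.g. F.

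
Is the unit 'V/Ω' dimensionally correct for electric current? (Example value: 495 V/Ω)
Yes

electric current has SI base units: A
V/Ω reduces to the same SI base units, so it is a valid unit for electric current.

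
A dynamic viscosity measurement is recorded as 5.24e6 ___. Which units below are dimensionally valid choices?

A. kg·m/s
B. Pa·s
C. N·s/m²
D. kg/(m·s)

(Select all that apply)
B, C, D

dynamic viscosity has SI base units: kg / (m * s)

Checking each option against kg / (m * s):
  A. kg·m/s: ✗ does not match
  B. Pa·s: ✓ matches
  C. N·s/m²: ✓ matches
  D. kg/(m·s): ✓ matches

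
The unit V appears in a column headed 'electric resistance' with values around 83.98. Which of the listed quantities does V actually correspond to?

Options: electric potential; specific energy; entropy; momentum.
electric potential

electric resistance should have units dimensionally equivalent to kg * m^2 / (A^2 * s^3) (e.g. Ω).
The given unit 'V' reduces to kg * m^2 / (A * s^3). Of the listed options, that is the dimensionality of electric potential.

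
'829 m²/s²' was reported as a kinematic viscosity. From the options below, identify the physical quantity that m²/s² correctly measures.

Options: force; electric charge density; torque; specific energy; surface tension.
specific energy

kinematic viscosity should have units dimensionally equivalent to m^2 / s (e.g. m²/s).
The given unit 'm²/s²' reduces to m^2 / s^2. Of the listed options, that is the dimensionality of specific energy.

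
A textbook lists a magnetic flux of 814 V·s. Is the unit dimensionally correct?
Yes

magnetic flux has SI base units: kg * m^2 / (A * s^2)
V·s reduces to the same SI base units, so it is a valid unit for magnetic flux.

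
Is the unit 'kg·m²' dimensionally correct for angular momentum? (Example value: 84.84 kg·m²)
No

angular momentum has SI base units: kg * m^2 / s
kg·m² does NOT reduce to kg * m^2 / s; a valid unit for angular momentum would be e.g. kg·m²/s.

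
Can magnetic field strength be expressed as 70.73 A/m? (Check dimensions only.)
Yes

magnetic field strength has SI base units: A / m
A/m reduces to the same SI base units, so it is a valid unit for magnetic field strength.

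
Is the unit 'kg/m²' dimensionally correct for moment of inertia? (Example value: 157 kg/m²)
No

moment of inertia has SI base units: kg * m^2
kg/m² does NOT reduce to kg * m^2; a valid unit for moment of inertia would be e.g. kg·m².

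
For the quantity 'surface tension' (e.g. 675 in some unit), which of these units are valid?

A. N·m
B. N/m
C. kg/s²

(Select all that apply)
B, C

surface tension has SI base units: kg / s^2

Checking each option against kg / s^2:
  A. N·m: ✗ does not match
  B. N/m: ✓ matches
  C. kg/s²: ✓ matches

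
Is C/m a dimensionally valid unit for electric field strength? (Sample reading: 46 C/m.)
No

electric field strength has SI base units: kg * m / (A * s^3)
C/m does NOT reduce to kg * m / (A * s^3); a valid unit for electric field strength would be e.g. V/m.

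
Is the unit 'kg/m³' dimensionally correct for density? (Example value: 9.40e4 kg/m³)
Yes

density has SI base units: kg / m^3
kg/m³ reduces to the same SI base units, so it is a valid unit for density.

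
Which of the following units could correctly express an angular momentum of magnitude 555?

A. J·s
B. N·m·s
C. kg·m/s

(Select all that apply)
A, B

angular momentum has SI base units: kg * m^2 / s

Checking each option against kg * m^2 / s:
  A. J·s: ✓ matches
  B. N·m·s: ✓ matches
  C. kg·m/s: ✗ does not match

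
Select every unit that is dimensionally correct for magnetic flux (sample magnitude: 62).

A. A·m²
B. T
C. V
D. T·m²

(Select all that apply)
D

magnetic flux has SI base units: kg * m^2 / (A * s^2)

Checking each option against kg * m^2 / (A * s^2):
  A. A·m²: ✗ does not match
  B. T: ✗ does not match
  C. V: ✗ does not match
  D. T·m²: ✓ matches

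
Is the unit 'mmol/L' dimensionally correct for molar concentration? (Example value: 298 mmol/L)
Yes

molar concentration has SI base units: mol / m^3
mmol/L reduces to the same SI base units, so it is a valid unit for molar concentration.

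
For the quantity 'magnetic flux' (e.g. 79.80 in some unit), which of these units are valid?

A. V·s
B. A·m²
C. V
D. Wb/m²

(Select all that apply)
A

magnetic flux has SI base units: kg * m^2 / (A * s^2)

Checking each option against kg * m^2 / (A * s^2):
  A. V·s: ✓ matches
  B. A·m²: ✗ does not match
  C. V: ✗ does not match
  D. Wb/m²: ✗ does not match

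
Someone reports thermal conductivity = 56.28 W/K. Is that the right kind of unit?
No

thermal conductivity has SI base units: kg * m / (s^3 * K)
W/K does NOT reduce to kg * m / (s^3 * K); a valid unit for thermal conductivity would be e.g. W/(m·K).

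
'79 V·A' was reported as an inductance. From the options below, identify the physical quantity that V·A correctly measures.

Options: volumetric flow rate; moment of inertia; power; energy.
power

inductance should have units dimensionally equivalent to kg * m^2 / (A^2 * s^2) (e.g. H).
The given unit 'V·A' reduces to kg * m^2 / s^3. Of the listed options, that is the dimensionality of power.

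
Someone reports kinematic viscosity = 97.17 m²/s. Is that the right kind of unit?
Yes

kinematic viscosity has SI base units: m^2 / s
m²/s reduces to the same SI base units, so it is a valid unit for kinematic viscosity.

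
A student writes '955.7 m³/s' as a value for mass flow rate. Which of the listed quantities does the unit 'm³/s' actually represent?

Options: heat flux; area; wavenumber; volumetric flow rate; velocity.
volumetric flow rate

mass flow rate should have units dimensionally equivalent to kg / s (e.g. kg/s).
The given unit 'm³/s' reduces to m^3 / s. Of the listed options, that is the dimensionality of volumetric flow rate.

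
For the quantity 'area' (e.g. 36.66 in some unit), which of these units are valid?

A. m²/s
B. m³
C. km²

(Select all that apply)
C

area has SI base units: m^2

Checking each option against m^2:
  A. m²/s: ✗ does not match
  B. m³: ✗ does not match
  C. km²: ✓ matches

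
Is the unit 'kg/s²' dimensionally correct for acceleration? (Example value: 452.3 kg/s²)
No

acceleration has SI base units: m / s^2
kg/s² does NOT reduce to m / s^2; a valid unit for acceleration would be e.g. m/s².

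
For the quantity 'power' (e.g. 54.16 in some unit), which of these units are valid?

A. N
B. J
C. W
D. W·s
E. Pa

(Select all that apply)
C

power has SI base units: kg * m^2 / s^3

Checking each option against kg * m^2 / s^3:
  A. N: ✗ does not match
  B. J: ✗ does not match
  C. W: ✓ matches
  D. W·s: ✗ does not match
  E. Pa: ✗ does not match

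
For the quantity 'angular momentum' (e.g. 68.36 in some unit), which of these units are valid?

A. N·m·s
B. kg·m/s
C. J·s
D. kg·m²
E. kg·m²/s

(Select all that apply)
A, C, E

angular momentum has SI base units: kg * m^2 / s

Checking each option against kg * m^2 / s:
  A. N·m·s: ✓ matches
  B. kg·m/s: ✗ does not match
  C. J·s: ✓ matches
  D. kg·m²: ✗ does not match
  E. kg·m²/s: ✓ matches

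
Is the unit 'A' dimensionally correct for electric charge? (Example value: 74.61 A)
No

electric charge has SI base units: A * s
A does NOT reduce to A * s; a valid unit for electric charge would be e.g. C.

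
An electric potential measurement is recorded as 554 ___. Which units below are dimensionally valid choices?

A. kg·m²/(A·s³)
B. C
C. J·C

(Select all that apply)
A

electric potential has SI base units: kg * m^2 / (A * s^3)

Checking each option against kg * m^2 / (A * s^3):
  A. kg·m²/(A·s³): ✓ matches
  B. C: ✗ does not match
  C. J·C: ✗ does not match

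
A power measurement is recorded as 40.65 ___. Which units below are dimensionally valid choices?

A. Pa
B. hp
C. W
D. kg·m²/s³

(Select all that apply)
B, C, D

power has SI base units: kg * m^2 / s^3

Checking each option against kg * m^2 / s^3:
  A. Pa: ✗ does not match
  B. hp: ✓ matches
  C. W: ✓ matches
  D. kg·m²/s³: ✓ matches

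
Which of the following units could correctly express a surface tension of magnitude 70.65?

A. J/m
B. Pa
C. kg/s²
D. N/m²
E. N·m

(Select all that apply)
C

surface tension has SI base units: kg / s^2

Checking each option against kg / s^2:
  A. J/m: ✗ does not match
  B. Pa: ✗ does not match
  C. kg/s²: ✓ matches
  D. N/m²: ✗ does not match
  E. N·m: ✗ does not match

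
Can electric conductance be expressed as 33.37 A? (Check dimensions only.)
No

electric conductance has SI base units: A^2 * s^3 / (kg * m^2)
A does NOT reduce to A^2 * s^3 / (kg * m^2); a valid unit for electric conductance would be e.g. S.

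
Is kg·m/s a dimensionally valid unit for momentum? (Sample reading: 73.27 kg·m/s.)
Yes

momentum has SI base units: kg * m / s
kg·m/s reduces to the same SI base units, so it is a valid unit for momentum.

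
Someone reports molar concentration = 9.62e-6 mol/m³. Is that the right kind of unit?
Yes

molar concentration has SI base units: mol / m^3
mol/m³ reduces to the same SI base units, so it is a valid unit for molar concentration.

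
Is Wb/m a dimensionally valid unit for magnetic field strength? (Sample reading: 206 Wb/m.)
No

magnetic field strength has SI base units: A / m
Wb/m does NOT reduce to A / m; a valid unit for magnetic field strength would be e.g. A/m.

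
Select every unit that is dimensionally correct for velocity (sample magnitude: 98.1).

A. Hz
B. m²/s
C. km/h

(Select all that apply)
C

velocity has SI base units: m / s

Checking each option against m / s:
  A. Hz: ✗ does not match
  B. m²/s: ✗ does not match
  C. km/h: ✓ matches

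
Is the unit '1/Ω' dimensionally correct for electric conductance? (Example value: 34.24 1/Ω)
Yes

electric conductance has SI base units: A^2 * s^3 / (kg * m^2)
1/Ω reduces to the same SI base units, so it is a valid unit for electric conductance.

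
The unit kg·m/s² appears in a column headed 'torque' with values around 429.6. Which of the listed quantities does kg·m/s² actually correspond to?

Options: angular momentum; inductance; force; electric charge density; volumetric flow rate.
force

torque should have units dimensionally equivalent to kg * m^2 / s^2 (e.g. N·m).
The given unit 'kg·m/s²' reduces to kg * m / s^2. Of the listed options, that is the dimensionality of force.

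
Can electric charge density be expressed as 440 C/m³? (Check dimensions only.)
Yes

electric charge density has SI base units: A * s / m^3
C/m³ reduces to the same SI base units, so it is a valid unit for electric charge density.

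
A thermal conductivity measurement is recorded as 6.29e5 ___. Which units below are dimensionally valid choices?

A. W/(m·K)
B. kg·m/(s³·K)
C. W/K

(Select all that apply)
A, B

thermal conductivity has SI base units: kg * m / (s^3 * K)

Checking each option against kg * m / (s^3 * K):
  A. W/(m·K): ✓ matches
  B. kg·m/(s³·K): ✓ matches
  C. W/K: ✗ does not match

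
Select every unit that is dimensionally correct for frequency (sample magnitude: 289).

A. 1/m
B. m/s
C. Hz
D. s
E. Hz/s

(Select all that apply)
C

frequency has SI base units: 1 / s

Checking each option against 1 / s:
  A. 1/m: ✗ does not match
  B. m/s: ✗ does not match
  C. Hz: ✓ matches
  D. s: ✗ does not match
  E. Hz/s: ✗ does not match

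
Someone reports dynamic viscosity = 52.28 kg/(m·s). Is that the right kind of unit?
Yes

dynamic viscosity has SI base units: kg / (m * s)
kg/(m·s) reduces to the same SI base units, so it is a valid unit for dynamic viscosity.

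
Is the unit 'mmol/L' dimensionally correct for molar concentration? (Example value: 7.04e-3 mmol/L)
Yes

molar concentration has SI base units: mol / m^3
mmol/L reduces to the same SI base units, so it is a valid unit for molar concentration.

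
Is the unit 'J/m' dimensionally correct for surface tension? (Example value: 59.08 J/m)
No

surface tension has SI base units: kg / s^2
J/m does NOT reduce to kg / s^2; a valid unit for surface tension would be e.g. N/m.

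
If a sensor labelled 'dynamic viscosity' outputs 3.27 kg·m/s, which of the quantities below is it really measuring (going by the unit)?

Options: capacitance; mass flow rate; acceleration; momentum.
momentum

dynamic viscosity should have units dimensionally equivalent to kg / (m * s) (e.g. Pa·s).
The given unit 'kg·m/s' reduces to kg * m / s. Of the listed options, that is the dimensionality of momentum.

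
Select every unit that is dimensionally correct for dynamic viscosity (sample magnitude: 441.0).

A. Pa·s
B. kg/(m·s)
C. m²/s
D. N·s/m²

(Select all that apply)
A, B, D

dynamic viscosity has SI base units: kg / (m * s)

Checking each option against kg / (m * s):
  A. Pa·s: ✓ matches
  B. kg/(m·s): ✓ matches
  C. m²/s: ✗ does not match
  D. N·s/m²: ✓ matches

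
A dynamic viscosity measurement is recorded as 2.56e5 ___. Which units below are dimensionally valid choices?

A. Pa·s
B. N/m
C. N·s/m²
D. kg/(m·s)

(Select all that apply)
A, C, D

dynamic viscosity has SI base units: kg / (m * s)

Checking each option against kg / (m * s):
  A. Pa·s: ✓ matches
  B. N/m: ✗ does not match
  C. N·s/m²: ✓ matches
  D. kg/(m·s): ✓ matches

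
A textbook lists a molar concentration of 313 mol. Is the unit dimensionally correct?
No

molar concentration has SI base units: mol / m^3
mol does NOT reduce to mol / m^3; a valid unit for molar concentration would be e.g. mol/m³.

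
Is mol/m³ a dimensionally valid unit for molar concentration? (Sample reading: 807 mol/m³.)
Yes

molar concentration has SI base units: mol / m^3
mol/m³ reduces to the same SI base units, so it is a valid unit for molar concentration.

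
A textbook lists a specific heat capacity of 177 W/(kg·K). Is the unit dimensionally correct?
No

specific heat capacity has SI base units: m^2 / (s^2 * K)
W/(kg·K) does NOT reduce to m^2 / (s^2 * K); a valid unit for specific heat capacity would be e.g. J/(kg·K).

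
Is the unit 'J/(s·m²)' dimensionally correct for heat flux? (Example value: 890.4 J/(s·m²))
Yes

heat flux has SI base units: kg / s^3
J/(s·m²) reduces to the same SI base units, so it is a valid unit for heat flux.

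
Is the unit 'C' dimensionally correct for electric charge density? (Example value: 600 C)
No

electric charge density has SI base units: A * s / m^3
C does NOT reduce to A * s / m^3; a valid unit for electric charge density would be e.g. C/m³.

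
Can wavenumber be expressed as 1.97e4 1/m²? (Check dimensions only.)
No

wavenumber has SI base units: 1 / m
1/m² does NOT reduce to 1 / m; a valid unit for wavenumber would be e.g. 1/m.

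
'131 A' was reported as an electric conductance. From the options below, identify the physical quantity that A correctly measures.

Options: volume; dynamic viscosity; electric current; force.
electric current

electric conductance should have units dimensionally equivalent to A^2 * s^3 / (kg * m^2) (e.g. S).
The given unit 'A' reduces to A. Of the listed options, that is the dimensionality of electric current.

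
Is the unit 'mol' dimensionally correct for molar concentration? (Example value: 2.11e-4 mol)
No

molar concentration has SI base units: mol / m^3
mol does NOT reduce to mol / m^3; a valid unit for molar concentration would be e.g. mol/m³.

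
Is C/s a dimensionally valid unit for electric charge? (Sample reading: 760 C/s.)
No

electric charge has SI base units: A * s
C/s does NOT reduce to A * s; a valid unit for electric charge would be e.g. C.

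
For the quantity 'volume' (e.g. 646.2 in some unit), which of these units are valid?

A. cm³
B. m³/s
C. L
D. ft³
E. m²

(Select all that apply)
A, C, D

volume has SI base units: m^3

Checking each option against m^3:
  A. cm³: ✓ matches
  B. m³/s: ✗ does not match
  C. L: ✓ matches
  D. ft³: ✓ matches
  E. m²: ✗ does not match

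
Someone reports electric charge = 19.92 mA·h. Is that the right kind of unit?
Yes

electric charge has SI base units: A * s
mA·h reduces to the same SI base units, so it is a valid unit for electric charge.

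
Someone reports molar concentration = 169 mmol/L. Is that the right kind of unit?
Yes

molar concentration has SI base units: mol / m^3
mmol/L reduces to the same SI base units, so it is a valid unit for molar concentration.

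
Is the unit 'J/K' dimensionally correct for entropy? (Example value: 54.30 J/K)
Yes

entropy has SI base units: kg * m^2 / (s^2 * K)
J/K reduces to the same SI base units, so it is a valid unit for entropy.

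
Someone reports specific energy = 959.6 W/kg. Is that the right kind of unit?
No

specific energy has SI base units: m^2 / s^2
W/kg does NOT reduce to m^2 / s^2; a valid unit for specific energy would be e.g. J/kg.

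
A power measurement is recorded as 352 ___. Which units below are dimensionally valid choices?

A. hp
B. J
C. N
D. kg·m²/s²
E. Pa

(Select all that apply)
A

power has SI base units: kg * m^2 / s^3

Checking each option against kg * m^2 / s^3:
  A. hp: ✓ matches
  B. J: ✗ does not match
  C. N: ✗ does not match
  D. kg·m²/s²: ✗ does not match
  E. Pa: ✗ does not match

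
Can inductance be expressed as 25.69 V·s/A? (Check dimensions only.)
Yes

inductance has SI base units: kg * m^2 / (A^2 * s^2)
V·s/A reduces to the same SI base units, so it is a valid unit for inductance.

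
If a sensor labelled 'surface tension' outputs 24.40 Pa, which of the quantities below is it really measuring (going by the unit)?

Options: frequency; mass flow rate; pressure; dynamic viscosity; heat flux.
pressure

surface tension should have units dimensionally equivalent to kg / s^2 (e.g. N/m).
The given unit 'Pa' reduces to kg / (m * s^2). Of the listed options, that is the dimensionality of pressure.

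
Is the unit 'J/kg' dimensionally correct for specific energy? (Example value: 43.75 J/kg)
Yes

specific energy has SI base units: m^2 / s^2
J/kg reduces to the same SI base units, so it is a valid unit for specific energy.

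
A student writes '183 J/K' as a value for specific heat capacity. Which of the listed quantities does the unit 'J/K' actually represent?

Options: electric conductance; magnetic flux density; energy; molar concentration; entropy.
entropy

specific heat capacity should have units dimensionally equivalent to m^2 / (s^2 * K) (e.g. J/(kg·K)).
The given unit 'J/K' reduces to kg * m^2 / (s^2 * K). Of the listed options, that is the dimensionality of entropy.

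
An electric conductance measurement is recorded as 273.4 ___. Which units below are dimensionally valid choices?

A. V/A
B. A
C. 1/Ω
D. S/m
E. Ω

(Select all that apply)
C

electric conductance has SI base units: A^2 * s^3 / (kg * m^2)

Checking each option against A^2 * s^3 / (kg * m^2):
  A. V/A: ✗ does not match
  B. A: ✗ does not match
  C. 1/Ω: ✓ matches
  D. S/m: ✗ does not match
  E. Ω: ✗ does not match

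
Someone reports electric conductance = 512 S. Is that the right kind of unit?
Yes

electric conductance has SI base units: A^2 * s^3 / (kg * m^2)
S reduces to the same SI base units, so it is a valid unit for electric conductance.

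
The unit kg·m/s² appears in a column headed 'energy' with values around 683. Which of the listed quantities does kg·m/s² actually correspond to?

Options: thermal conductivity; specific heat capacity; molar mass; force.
force

energy should have units dimensionally equivalent to kg * m^2 / s^2 (e.g. J).
The given unit 'kg·m/s²' reduces to kg * m / s^2. Of the listed options, that is the dimensionality of force.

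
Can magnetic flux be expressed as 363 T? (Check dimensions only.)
No

magnetic flux has SI base units: kg * m^2 / (A * s^2)
T does NOT reduce to kg * m^2 / (A * s^2); a valid unit for magnetic flux would be e.g. Wb.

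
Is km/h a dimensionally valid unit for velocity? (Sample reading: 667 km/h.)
Yes

velocity has SI base units: m / s
km/h reduces to the same SI base units, so it is a valid unit for velocity.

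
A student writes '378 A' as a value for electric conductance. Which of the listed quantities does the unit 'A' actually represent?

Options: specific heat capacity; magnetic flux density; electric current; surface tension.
electric current

electric conductance should have units dimensionally equivalent to A^2 * s^3 / (kg * m^2) (e.g. S).
The given unit 'A' reduces to A. Of the listed options, that is the dimensionality of electric current.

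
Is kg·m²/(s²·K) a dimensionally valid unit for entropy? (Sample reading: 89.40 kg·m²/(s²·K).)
Yes

entropy has SI base units: kg * m^2 / (s^2 * K)
kg·m²/(s²·K) reduces to the same SI base units, so it is a valid unit for entropy.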